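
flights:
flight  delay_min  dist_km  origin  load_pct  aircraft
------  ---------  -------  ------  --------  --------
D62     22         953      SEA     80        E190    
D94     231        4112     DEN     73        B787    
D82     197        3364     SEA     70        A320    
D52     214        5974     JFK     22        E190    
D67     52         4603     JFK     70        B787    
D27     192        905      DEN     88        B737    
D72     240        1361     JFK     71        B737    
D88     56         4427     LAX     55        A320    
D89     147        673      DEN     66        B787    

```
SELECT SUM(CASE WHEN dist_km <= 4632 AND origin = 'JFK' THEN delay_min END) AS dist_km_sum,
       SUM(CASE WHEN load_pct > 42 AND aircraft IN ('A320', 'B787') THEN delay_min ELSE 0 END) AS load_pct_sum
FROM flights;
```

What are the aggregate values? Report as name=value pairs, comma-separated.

dist_km_sum=292, load_pct_sum=683

[dist_km_sum: dist_km <= 4632 AND origin = 'JFK']
flight=D62: ✗
flight=D94: ✗
flight=D82: ✗
flight=D52: ✗
flight=D67: ✓ → 52
flight=D27: ✗
flight=D72: ✓ → 240
flight=D88: ✗
flight=D89: ✗
dist_km_sum = 52 + 240 = 292
—
[load_pct_sum: load_pct > 42 AND aircraft IN ('A320', 'B787')]
flight=D62: ✗
flight=D94: ✓ → 231
flight=D82: ✓ → 197
flight=D52: ✗
flight=D67: ✓ → 52
flight=D27: ✗
flight=D72: ✗
flight=D88: ✓ → 56
flight=D89: ✓ → 147
load_pct_sum = 231 + 197 + 52 + 56 + 147 = 683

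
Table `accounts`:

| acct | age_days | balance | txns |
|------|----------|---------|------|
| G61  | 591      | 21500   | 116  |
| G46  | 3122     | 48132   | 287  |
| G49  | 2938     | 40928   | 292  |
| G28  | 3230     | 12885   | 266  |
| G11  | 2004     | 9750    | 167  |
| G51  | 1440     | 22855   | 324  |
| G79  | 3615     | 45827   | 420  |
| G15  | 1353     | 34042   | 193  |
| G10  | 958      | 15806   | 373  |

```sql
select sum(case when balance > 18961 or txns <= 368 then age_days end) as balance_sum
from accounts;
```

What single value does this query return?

18293

acct=G61: ✓ → 591
acct=G46: ✓ → 3122
acct=G49: ✓ → 2938
acct=G28: ✓ → 3230
acct=G11: ✓ → 2004
acct=G51: ✓ → 1440
acct=G79: ✓ → 3615
acct=G15: ✓ → 1353
acct=G10: ✗
balance_sum = 591 + 3122 + 2938 + 3230 + 2004 + 1440 + 3615 + 1353 = 18293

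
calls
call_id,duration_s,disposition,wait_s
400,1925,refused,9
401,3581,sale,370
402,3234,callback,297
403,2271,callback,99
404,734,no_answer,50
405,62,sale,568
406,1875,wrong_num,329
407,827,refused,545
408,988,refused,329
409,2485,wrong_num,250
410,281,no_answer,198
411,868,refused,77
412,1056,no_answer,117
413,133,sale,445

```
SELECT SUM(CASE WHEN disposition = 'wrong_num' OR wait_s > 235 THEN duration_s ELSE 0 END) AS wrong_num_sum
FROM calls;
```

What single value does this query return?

13185

call_id=400: ✗
call_id=401: ✓ → 3581
call_id=402: ✓ → 3234
call_id=403: ✗
call_id=404: ✗
call_id=405: ✓ → 62
call_id=406: ✓ → 1875
call_id=407: ✓ → 827
call_id=408: ✓ → 988
call_id=409: ✓ → 2485
call_id=410: ✗
call_id=411: ✗
call_id=412: ✗
call_id=413: ✓ → 133
wrong_num_sum = 3581 + 3234 + 62 + 1875 + 827 + 988 + 2485 + 133 = 13185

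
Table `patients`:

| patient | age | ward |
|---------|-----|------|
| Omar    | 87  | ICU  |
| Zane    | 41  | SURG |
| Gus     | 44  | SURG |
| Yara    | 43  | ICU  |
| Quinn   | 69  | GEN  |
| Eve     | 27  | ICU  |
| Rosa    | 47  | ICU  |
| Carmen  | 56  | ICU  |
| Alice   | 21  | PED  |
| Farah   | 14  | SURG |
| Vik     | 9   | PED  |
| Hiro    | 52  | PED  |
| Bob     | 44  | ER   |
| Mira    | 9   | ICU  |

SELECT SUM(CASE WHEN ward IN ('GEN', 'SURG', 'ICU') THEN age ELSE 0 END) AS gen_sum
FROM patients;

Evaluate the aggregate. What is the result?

437

patient=Omar: ✓ → 87
patient=Zane: ✓ → 41
patient=Gus: ✓ → 44
patient=Yara: ✓ → 43
patient=Quinn: ✓ → 69
patient=Eve: ✓ → 27
patient=Rosa: ✓ → 47
patient=Carmen: ✓ → 56
patient=Alice: ✗
patient=Farah: ✓ → 14
patient=Vik: ✗
patient=Hiro: ✗
patient=Bob: ✗
patient=Mira: ✓ → 9
gen_sum = 87 + 41 + 44 + 43 + 69 + 27 + 47 + 56 + 14 + 9 = 437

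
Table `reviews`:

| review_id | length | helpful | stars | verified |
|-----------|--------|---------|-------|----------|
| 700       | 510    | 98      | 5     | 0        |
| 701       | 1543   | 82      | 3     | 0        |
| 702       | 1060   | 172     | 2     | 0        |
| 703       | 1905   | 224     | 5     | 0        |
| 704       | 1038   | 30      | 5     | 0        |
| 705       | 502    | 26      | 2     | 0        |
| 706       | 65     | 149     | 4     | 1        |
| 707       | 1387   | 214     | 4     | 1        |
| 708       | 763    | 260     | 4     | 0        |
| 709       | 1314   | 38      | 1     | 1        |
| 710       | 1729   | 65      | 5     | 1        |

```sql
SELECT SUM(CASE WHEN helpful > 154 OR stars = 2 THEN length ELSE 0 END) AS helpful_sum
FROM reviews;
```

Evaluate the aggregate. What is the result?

review_id=700: ✗
review_id=701: ✗
review_id=702: ✓ → 1060
review_id=703: ✓ → 1905
review_id=704: ✗
review_id=705: ✓ → 502
review_id=706: ✗
review_id=707: ✓ → 1387
review_id=708: ✓ → 763
review_id=709: ✗
review_id=710: ✗
helpful_sum = 1060 + 1905 + 502 + 1387 + 763 = 5617

5617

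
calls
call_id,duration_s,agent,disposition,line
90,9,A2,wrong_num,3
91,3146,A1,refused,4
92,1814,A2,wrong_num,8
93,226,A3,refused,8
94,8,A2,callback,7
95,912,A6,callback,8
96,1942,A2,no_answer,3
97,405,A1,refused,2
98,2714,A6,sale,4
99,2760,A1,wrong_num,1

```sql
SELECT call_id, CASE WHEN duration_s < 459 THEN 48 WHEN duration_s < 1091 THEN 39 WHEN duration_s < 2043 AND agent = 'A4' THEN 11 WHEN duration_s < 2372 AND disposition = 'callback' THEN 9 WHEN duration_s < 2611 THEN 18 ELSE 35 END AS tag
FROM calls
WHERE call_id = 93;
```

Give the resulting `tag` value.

48

call_id = 93: duration_s=226, agent=A3, disposition=refused, line=8.
duration_s < 459 → true → 48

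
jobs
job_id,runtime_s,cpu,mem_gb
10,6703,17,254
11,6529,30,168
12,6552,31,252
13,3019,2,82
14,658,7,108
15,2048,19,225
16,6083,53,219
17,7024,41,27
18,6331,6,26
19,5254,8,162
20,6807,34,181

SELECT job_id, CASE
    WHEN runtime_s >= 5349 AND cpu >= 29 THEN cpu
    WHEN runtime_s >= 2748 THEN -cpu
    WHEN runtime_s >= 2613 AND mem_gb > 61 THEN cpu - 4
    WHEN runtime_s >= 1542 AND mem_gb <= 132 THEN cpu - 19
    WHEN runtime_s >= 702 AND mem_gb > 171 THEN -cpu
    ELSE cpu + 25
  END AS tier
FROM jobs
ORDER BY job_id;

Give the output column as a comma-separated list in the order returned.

-17, 30, 31, -2, 32, -19, 53, 41, -6, -8, 34

job_id=10: runtime_s >= 2748 → -17
job_id=11: runtime_s >= 5349 AND cpu >= 29 → 30
job_id=12: runtime_s >= 5349 AND cpu >= 29 → 31
job_id=13: runtime_s >= 2748 → -2
job_id=14: ELSE → 32
job_id=15: runtime_s >= 702 AND mem_gb > 171 → -19
job_id=16: runtime_s >= 5349 AND cpu >= 29 → 53
job_id=17: runtime_s >= 5349 AND cpu >= 29 → 41
job_id=18: runtime_s >= 2748 → -6
job_id=19: runtime_s >= 2748 → -8
job_id=20: runtime_s >= 5349 AND cpu >= 29 → 34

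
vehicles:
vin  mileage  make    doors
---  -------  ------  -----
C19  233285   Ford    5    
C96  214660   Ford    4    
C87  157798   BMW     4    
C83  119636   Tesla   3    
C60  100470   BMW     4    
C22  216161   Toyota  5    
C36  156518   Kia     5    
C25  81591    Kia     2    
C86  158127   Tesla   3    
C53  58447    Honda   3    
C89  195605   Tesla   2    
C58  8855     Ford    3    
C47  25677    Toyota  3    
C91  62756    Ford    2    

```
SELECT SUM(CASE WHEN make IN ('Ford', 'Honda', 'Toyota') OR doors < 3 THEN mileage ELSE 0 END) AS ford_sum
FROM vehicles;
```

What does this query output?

vin=C19: ✓ → 233285
vin=C96: ✓ → 214660
vin=C87: ✗
vin=C83: ✗
vin=C60: ✗
vin=C22: ✓ → 216161
vin=C36: ✗
vin=C25: ✓ → 81591
vin=C86: ✗
vin=C53: ✓ → 58447
vin=C89: ✓ → 195605
vin=C58: ✓ → 8855
vin=C47: ✓ → 25677
vin=C91: ✓ → 62756
ford_sum = 233285 + 214660 + 216161 + 81591 + 58447 + 195605 + 8855 + 25677 + 62756 = 1097037

1097037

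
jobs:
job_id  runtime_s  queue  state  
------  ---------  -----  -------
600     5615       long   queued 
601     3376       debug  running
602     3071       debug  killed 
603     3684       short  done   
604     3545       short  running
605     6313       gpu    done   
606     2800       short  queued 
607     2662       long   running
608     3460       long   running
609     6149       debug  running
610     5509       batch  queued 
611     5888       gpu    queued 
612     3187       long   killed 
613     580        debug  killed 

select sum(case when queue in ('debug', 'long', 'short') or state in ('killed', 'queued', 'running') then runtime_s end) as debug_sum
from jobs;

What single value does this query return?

job_id=600: ✓ → 5615
job_id=601: ✓ → 3376
job_id=602: ✓ → 3071
job_id=603: ✓ → 3684
job_id=604: ✓ → 3545
job_id=605: ✗
job_id=606: ✓ → 2800
job_id=607: ✓ → 2662
job_id=608: ✓ → 3460
job_id=609: ✓ → 6149
job_id=610: ✓ → 5509
job_id=611: ✓ → 5888
job_id=612: ✓ → 3187
job_id=613: ✓ → 580
debug_sum = 5615 + 3376 + 3071 + 3684 + 3545 + 2800 + 2662 + 3460 + 6149 + 5509 + 5888 + 3187 + 580 = 49526

49526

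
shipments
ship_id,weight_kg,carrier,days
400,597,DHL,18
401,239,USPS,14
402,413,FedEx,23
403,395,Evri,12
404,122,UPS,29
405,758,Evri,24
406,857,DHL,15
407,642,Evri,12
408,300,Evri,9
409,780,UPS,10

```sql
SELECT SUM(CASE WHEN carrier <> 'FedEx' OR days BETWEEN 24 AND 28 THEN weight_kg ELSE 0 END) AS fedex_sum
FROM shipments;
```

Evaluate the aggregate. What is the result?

4690

ship_id=400: ✓ → 597
ship_id=401: ✓ → 239
ship_id=402: ✗
ship_id=403: ✓ → 395
ship_id=404: ✓ → 122
ship_id=405: ✓ → 758
ship_id=406: ✓ → 857
ship_id=407: ✓ → 642
ship_id=408: ✓ → 300
ship_id=409: ✓ → 780
fedex_sum = 597 + 239 + 395 + 122 + 758 + 857 + 642 + 300 + 780 = 4690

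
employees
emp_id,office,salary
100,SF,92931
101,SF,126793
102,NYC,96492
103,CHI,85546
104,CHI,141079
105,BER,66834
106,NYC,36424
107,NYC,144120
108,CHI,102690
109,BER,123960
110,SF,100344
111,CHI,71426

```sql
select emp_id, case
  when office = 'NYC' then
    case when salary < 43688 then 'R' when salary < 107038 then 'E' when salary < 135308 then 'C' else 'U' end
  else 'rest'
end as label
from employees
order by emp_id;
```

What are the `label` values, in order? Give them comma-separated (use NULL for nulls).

emp_id=100: office='SF' → outer ELSE → rest
emp_id=101: office='SF' → outer ELSE → rest
emp_id=102: office='NYC' → inner[salary < 107038] → E
emp_id=103: office='CHI' → outer ELSE → rest
emp_id=104: office='CHI' → outer ELSE → rest
emp_id=105: office='BER' → outer ELSE → rest
emp_id=106: office='NYC' → inner[salary < 43688] → R
emp_id=107: office='NYC' → inner[ELSE] → U
emp_id=108: office='CHI' → outer ELSE → rest
emp_id=109: office='BER' → outer ELSE → rest
emp_id=110: office='SF' → outer ELSE → rest
emp_id=111: office='CHI' → outer ELSE → rest

rest, rest, E, rest, rest, rest, R, U, rest, rest, rest, rest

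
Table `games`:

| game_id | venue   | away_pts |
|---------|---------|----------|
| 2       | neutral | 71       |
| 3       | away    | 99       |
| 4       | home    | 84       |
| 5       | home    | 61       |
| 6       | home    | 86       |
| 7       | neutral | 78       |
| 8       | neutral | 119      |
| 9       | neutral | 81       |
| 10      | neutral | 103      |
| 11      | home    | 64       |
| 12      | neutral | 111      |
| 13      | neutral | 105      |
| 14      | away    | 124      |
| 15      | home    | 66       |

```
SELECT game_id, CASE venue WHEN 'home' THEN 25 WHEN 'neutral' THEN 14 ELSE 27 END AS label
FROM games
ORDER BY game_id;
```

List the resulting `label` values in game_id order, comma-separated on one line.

game_id=2: venue='neutral' → 14
game_id=3: ELSE → 27
game_id=4: venue='home' → 25
game_id=5: venue='home' → 25
game_id=6: venue='home' → 25
game_id=7: venue='neutral' → 14
game_id=8: venue='neutral' → 14
game_id=9: venue='neutral' → 14
game_id=10: venue='neutral' → 14
game_id=11: venue='home' → 25
game_id=12: venue='neutral' → 14
game_id=13: venue='neutral' → 14
game_id=14: ELSE → 27
game_id=15: venue='home' → 25

14, 27, 25, 25, 25, 14, 14, 14, 14, 25, 14, 14, 27, 25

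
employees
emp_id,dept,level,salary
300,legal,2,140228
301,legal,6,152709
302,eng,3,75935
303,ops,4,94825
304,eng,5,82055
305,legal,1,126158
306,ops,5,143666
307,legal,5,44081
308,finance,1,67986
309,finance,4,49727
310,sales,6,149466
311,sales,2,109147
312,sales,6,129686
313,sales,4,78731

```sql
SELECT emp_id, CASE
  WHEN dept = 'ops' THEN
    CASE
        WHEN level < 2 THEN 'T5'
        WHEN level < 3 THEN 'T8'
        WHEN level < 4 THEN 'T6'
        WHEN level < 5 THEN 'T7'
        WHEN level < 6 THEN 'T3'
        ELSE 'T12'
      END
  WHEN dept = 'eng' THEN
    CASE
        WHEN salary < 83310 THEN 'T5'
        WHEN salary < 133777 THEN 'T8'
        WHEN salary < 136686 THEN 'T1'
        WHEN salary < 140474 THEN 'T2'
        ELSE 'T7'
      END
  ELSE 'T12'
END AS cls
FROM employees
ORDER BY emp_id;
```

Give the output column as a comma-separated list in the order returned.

emp_id=300: dept='legal' → outer ELSE → T12
emp_id=301: dept='legal' → outer ELSE → T12
emp_id=302: dept='eng' → inner[salary < 83310] → T5
emp_id=303: dept='ops' → inner[level < 5] → T7
emp_id=304: dept='eng' → inner[salary < 83310] → T5
emp_id=305: dept='legal' → outer ELSE → T12
emp_id=306: dept='ops' → inner[level < 6] → T3
emp_id=307: dept='legal' → outer ELSE → T12
emp_id=308: dept='finance' → outer ELSE → T12
emp_id=309: dept='finance' → outer ELSE → T12
emp_id=310: dept='sales' → outer ELSE → T12
emp_id=311: dept='sales' → outer ELSE → T12
emp_id=312: dept='sales' → outer ELSE → T12
emp_id=313: dept='sales' → outer ELSE → T12

T12, T12, T5, T7, T5, T12, T3, T12, T12, T12, T12, T12, T12, T12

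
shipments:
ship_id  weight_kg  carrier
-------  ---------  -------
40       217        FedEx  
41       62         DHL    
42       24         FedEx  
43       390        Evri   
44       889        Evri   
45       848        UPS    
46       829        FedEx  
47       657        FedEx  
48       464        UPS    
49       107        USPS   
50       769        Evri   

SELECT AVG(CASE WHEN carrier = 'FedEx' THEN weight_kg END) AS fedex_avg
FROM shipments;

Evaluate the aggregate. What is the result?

ship_id=40: ✓ → 217
ship_id=41: ✗
ship_id=42: ✓ → 24
ship_id=43: ✗
ship_id=44: ✗
ship_id=45: ✗
ship_id=46: ✓ → 829
ship_id=47: ✓ → 657
ship_id=48: ✗
ship_id=49: ✗
ship_id=50: ✗
fedex_avg = (217 + 24 + 829 + 657) / 4 = 431.75

431.75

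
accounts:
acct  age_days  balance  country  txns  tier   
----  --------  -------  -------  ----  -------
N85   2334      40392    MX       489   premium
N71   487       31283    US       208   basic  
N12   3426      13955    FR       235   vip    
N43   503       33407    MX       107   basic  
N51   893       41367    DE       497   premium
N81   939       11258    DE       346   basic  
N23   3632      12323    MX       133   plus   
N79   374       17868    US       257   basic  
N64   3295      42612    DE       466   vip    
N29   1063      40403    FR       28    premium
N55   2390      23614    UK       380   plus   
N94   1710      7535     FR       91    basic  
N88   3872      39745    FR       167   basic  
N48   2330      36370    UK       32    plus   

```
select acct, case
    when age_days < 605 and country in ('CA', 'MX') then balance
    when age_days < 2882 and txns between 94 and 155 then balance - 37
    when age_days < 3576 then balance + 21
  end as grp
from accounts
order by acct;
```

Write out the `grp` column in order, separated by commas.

acct=N12: age_days < 3576 → 13976
acct=N23: (no match → NULL) → NULL
acct=N29: age_days < 3576 → 40424
acct=N43: age_days < 605 and country in ('CA', 'MX') → 33407
acct=N48: age_days < 3576 → 36391
acct=N51: age_days < 3576 → 41388
acct=N55: age_days < 3576 → 23635
acct=N64: age_days < 3576 → 42633
acct=N71: age_days < 3576 → 31304
acct=N79: age_days < 3576 → 17889
acct=N81: age_days < 3576 → 11279
acct=N85: age_days < 3576 → 40413
acct=N88: (no match → NULL) → NULL
acct=N94: age_days < 3576 → 7556

13976, NULL, 40424, 33407, 36391, 41388, 23635, 42633, 31304, 17889, 11279, 40413, NULL, 7556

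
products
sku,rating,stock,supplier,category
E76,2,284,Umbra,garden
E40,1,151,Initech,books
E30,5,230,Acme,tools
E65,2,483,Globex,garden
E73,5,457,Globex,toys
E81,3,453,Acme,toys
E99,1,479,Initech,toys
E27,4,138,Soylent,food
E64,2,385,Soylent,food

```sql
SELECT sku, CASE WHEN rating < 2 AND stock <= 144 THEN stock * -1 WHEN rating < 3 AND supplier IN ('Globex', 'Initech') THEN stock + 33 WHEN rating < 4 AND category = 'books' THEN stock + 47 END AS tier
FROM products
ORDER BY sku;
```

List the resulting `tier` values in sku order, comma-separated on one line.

NULL, NULL, 184, NULL, 516, NULL, NULL, NULL, 512

sku=E27: (no match → NULL) → NULL
sku=E30: (no match → NULL) → NULL
sku=E40: rating < 3 AND supplier IN ('Globex', 'Initech') → 184
sku=E64: (no match → NULL) → NULL
sku=E65: rating < 3 AND supplier IN ('Globex', 'Initech') → 516
sku=E73: (no match → NULL) → NULL
sku=E76: (no match → NULL) → NULL
sku=E81: (no match → NULL) → NULL
sku=E99: rating < 3 AND supplier IN ('Globex', 'Initech') → 512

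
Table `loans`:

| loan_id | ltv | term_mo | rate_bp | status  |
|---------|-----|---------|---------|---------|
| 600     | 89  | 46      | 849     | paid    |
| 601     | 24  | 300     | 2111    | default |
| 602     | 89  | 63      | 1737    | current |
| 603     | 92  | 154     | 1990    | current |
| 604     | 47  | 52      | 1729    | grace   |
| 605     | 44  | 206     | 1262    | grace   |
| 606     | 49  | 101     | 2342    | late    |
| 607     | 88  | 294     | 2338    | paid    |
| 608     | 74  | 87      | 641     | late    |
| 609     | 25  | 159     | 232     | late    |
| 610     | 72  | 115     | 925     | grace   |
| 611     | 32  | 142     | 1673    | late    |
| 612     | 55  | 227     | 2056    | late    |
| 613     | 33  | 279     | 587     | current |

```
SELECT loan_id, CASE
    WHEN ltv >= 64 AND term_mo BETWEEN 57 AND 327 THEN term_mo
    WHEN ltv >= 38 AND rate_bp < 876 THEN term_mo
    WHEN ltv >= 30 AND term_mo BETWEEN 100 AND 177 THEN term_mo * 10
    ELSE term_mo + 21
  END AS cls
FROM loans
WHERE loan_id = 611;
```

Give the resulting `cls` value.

1420

loan_id = 611: ltv=32, term_mo=142, rate_bp=1673, status=late.
ltv >= 64 AND term_mo BETWEEN 57 AND 327 → false
ltv >= 38 AND rate_bp < 876 → false
ltv >= 30 AND term_mo BETWEEN 100 AND 177 → true → 1420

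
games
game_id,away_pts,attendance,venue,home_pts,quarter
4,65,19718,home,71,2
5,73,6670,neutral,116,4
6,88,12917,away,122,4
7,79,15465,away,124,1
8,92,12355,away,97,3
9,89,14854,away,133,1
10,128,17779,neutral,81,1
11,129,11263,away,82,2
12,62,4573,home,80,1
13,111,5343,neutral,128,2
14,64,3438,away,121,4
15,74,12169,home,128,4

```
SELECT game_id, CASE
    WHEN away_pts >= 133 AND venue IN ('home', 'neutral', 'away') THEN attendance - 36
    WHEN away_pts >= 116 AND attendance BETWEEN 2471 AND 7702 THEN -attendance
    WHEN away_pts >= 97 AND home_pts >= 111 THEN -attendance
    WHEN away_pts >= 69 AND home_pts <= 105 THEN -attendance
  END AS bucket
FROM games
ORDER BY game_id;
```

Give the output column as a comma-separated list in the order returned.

NULL, NULL, NULL, NULL, -12355, NULL, -17779, -11263, NULL, -5343, NULL, NULL

game_id=4: (no match → NULL) → NULL
game_id=5: (no match → NULL) → NULL
game_id=6: (no match → NULL) → NULL
game_id=7: (no match → NULL) → NULL
game_id=8: away_pts >= 69 AND home_pts <= 105 → -12355
game_id=9: (no match → NULL) → NULL
game_id=10: away_pts >= 69 AND home_pts <= 105 → -17779
game_id=11: away_pts >= 69 AND home_pts <= 105 → -11263
game_id=12: (no match → NULL) → NULL
game_id=13: away_pts >= 97 AND home_pts >= 111 → -5343
game_id=14: (no match → NULL) → NULL
game_id=15: (no match → NULL) → NULL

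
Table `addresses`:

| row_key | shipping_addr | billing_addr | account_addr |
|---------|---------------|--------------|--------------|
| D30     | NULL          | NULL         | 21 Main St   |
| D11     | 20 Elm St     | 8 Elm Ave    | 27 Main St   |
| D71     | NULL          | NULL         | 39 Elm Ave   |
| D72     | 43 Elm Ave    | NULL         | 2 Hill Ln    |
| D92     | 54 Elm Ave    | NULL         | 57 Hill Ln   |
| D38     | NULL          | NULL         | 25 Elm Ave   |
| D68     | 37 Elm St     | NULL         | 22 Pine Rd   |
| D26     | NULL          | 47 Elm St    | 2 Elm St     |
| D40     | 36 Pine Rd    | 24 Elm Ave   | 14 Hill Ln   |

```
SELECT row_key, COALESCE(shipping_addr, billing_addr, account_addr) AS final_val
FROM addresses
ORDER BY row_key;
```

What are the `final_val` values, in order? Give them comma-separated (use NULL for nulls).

row_key=D11: shipping_addr=20 Elm St → 20 Elm St
row_key=D26: shipping_addr=NULL, billing_addr=47 Elm St → 47 Elm St
row_key=D30: shipping_addr=NULL, billing_addr=NULL, account_addr=21 Main St → 21 Main St
row_key=D38: shipping_addr=NULL, billing_addr=NULL, account_addr=25 Elm Ave → 25 Elm Ave
row_key=D40: shipping_addr=36 Pine Rd → 36 Pine Rd
row_key=D68: shipping_addr=37 Elm St → 37 Elm St
row_key=D71: shipping_addr=NULL, billing_addr=NULL, account_addr=39 Elm Ave → 39 Elm Ave
row_key=D72: shipping_addr=43 Elm Ave → 43 Elm Ave
row_key=D92: shipping_addr=54 Elm Ave → 54 Elm Ave

20 Elm St, 47 Elm St, 21 Main St, 25 Elm Ave, 36 Pine Rd, 37 Elm St, 39 Elm Ave, 43 Elm Ave, 54 Elm Ave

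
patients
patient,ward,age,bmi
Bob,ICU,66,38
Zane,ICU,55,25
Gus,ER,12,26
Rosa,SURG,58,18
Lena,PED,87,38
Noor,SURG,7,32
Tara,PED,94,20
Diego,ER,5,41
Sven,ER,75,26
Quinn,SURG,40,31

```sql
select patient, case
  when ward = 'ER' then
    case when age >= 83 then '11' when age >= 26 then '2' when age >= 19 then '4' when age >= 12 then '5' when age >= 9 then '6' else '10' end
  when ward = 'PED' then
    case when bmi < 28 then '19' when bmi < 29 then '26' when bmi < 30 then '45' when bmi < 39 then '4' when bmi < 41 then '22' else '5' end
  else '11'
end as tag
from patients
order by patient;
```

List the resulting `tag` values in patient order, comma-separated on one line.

11, 10, 5, 4, 11, 11, 11, 2, 19, 11

patient=Bob: ward='ICU' → outer ELSE → 11
patient=Diego: ward='ER' → inner[ELSE] → 10
patient=Gus: ward='ER' → inner[age >= 12] → 5
patient=Lena: ward='PED' → inner[bmi < 39] → 4
patient=Noor: ward='SURG' → outer ELSE → 11
patient=Quinn: ward='SURG' → outer ELSE → 11
patient=Rosa: ward='SURG' → outer ELSE → 11
patient=Sven: ward='ER' → inner[age >= 26] → 2
patient=Tara: ward='PED' → inner[bmi < 28] → 19
patient=Zane: ward='ICU' → outer ELSE → 11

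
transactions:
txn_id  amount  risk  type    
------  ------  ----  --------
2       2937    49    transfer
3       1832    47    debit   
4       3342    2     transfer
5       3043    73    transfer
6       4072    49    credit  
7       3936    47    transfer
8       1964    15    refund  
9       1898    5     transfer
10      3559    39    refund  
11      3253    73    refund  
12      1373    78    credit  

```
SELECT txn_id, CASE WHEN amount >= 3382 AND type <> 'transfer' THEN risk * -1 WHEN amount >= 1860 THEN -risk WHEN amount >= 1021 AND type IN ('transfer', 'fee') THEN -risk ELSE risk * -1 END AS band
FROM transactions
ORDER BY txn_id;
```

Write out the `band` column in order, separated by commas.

txn_id=2: amount >= 1860 → -49
txn_id=3: ELSE → -47
txn_id=4: amount >= 1860 → -2
txn_id=5: amount >= 1860 → -73
txn_id=6: amount >= 3382 AND type <> 'transfer' → -49
txn_id=7: amount >= 1860 → -47
txn_id=8: amount >= 1860 → -15
txn_id=9: amount >= 1860 → -5
txn_id=10: amount >= 3382 AND type <> 'transfer' → -39
txn_id=11: amount >= 1860 → -73
txn_id=12: ELSE → -78

-49, -47, -2, -73, -49, -47, -15, -5, -39, -73, -78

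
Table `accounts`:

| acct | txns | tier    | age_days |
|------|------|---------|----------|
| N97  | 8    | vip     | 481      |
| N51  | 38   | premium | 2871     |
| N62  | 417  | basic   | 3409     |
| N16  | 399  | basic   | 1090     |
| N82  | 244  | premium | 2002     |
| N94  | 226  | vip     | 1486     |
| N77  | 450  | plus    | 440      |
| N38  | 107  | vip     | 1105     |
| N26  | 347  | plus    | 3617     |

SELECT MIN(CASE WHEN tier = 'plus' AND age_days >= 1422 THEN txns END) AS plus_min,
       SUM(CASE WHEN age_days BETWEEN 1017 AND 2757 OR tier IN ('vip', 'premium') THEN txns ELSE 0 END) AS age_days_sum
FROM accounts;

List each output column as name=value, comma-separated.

plus_min=347, age_days_sum=1022

[plus_min: tier = 'plus' AND age_days >= 1422]
acct=N97: ✗
acct=N51: ✗
acct=N62: ✗
acct=N16: ✗
acct=N82: ✗
acct=N94: ✗
acct=N77: ✗
acct=N38: ✗
acct=N26: ✓ → 347
plus_min = MIN(347) = 347
—
[age_days_sum: age_days BETWEEN 1017 AND 2757 OR tier IN ('vip', 'premium')]
acct=N97: ✓ → 8
acct=N51: ✓ → 38
acct=N62: ✗
acct=N16: ✓ → 399
acct=N82: ✓ → 244
acct=N94: ✓ → 226
acct=N77: ✗
acct=N38: ✓ → 107
acct=N26: ✗
age_days_sum = 8 + 38 + 399 + 244 + 226 + 107 = 1022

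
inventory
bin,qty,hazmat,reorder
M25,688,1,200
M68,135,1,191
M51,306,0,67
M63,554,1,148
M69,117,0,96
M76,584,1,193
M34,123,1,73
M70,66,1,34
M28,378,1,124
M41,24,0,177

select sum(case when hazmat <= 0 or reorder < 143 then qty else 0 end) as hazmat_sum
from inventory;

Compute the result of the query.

bin=M25: ✗
bin=M68: ✗
bin=M51: ✓ → 306
bin=M63: ✗
bin=M69: ✓ → 117
bin=M76: ✗
bin=M34: ✓ → 123
bin=M70: ✓ → 66
bin=M28: ✓ → 378
bin=M41: ✓ → 24
hazmat_sum = 306 + 117 + 123 + 66 + 378 + 24 = 1014

1014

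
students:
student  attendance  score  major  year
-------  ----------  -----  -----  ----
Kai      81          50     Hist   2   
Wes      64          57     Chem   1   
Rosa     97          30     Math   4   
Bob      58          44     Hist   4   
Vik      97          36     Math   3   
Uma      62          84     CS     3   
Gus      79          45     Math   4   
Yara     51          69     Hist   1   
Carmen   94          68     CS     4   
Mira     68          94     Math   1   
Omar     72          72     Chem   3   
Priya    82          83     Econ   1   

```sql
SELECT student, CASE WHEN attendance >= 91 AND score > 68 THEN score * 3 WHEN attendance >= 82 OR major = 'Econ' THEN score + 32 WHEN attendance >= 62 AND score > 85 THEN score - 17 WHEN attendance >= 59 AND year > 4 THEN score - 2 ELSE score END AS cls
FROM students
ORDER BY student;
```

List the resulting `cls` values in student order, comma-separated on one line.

student=Bob: ELSE → 44
student=Carmen: attendance >= 82 OR major = 'Econ' → 100
student=Gus: ELSE → 45
student=Kai: ELSE → 50
student=Mira: attendance >= 62 AND score > 85 → 77
student=Omar: ELSE → 72
student=Priya: attendance >= 82 OR major = 'Econ' → 115
student=Rosa: attendance >= 82 OR major = 'Econ' → 62
student=Uma: ELSE → 84
student=Vik: attendance >= 82 OR major = 'Econ' → 68
student=Wes: ELSE → 57
student=Yara: ELSE → 69

44, 100, 45, 50, 77, 72, 115, 62, 84, 68, 57, 69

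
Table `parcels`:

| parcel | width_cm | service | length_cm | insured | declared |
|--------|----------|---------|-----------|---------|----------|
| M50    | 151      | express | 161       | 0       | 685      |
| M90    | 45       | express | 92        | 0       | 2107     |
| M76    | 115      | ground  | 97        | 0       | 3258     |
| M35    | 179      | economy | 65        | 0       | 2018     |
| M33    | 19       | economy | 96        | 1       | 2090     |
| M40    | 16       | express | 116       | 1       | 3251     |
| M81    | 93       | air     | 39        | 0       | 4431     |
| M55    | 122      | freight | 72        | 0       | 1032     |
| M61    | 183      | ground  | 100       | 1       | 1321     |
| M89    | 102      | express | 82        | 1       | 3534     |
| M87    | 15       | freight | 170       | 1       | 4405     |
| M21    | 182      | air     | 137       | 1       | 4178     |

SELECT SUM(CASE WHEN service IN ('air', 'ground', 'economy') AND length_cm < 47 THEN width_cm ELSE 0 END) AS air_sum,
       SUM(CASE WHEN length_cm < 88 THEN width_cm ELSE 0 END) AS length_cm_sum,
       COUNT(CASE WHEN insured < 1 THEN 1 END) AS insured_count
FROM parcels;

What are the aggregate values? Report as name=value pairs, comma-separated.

air_sum=93, length_cm_sum=496, insured_count=6

[air_sum: service IN ('air', 'ground', 'economy') AND length_cm < 47]
parcel=M50: ✗
parcel=M90: ✗
parcel=M76: ✗
parcel=M35: ✗
parcel=M33: ✗
parcel=M40: ✗
parcel=M81: ✓ → 93
parcel=M55: ✗
parcel=M61: ✗
parcel=M89: ✗
parcel=M87: ✗
parcel=M21: ✗
air_sum = 93
—
[length_cm_sum: length_cm < 88]
parcel=M50: ✗
parcel=M90: ✗
parcel=M76: ✗
parcel=M35: ✓ → 179
parcel=M33: ✗
parcel=M40: ✗
parcel=M81: ✓ → 93
parcel=M55: ✓ → 122
parcel=M61: ✗
parcel=M89: ✓ → 102
parcel=M87: ✗
parcel=M21: ✗
length_cm_sum = 179 + 93 + 122 + 102 = 496
—
[insured_count: insured < 1]
parcel=M50: ✓ → 1
parcel=M90: ✓ → 1
parcel=M76: ✓ → 1
parcel=M35: ✓ → 1
parcel=M33: ✗
parcel=M40: ✗
parcel=M81: ✓ → 1
parcel=M55: ✓ → 1
parcel=M61: ✗
parcel=M89: ✗
parcel=M87: ✗
parcel=M21: ✗
insured_count = COUNT(1, 1, 1, 1, 1, 1) = 6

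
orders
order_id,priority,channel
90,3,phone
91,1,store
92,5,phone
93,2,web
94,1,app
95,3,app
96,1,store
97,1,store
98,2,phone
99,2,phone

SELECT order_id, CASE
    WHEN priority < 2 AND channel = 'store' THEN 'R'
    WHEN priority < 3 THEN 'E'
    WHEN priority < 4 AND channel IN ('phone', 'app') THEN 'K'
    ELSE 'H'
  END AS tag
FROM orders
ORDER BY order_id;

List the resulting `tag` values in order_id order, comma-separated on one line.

order_id=90: priority < 4 AND channel IN ('phone', 'app') → K
order_id=91: priority < 2 AND channel = 'store' → R
order_id=92: ELSE → H
order_id=93: priority < 3 → E
order_id=94: priority < 3 → E
order_id=95: priority < 4 AND channel IN ('phone', 'app') → K
order_id=96: priority < 2 AND channel = 'store' → R
order_id=97: priority < 2 AND channel = 'store' → R
order_id=98: priority < 3 → E
order_id=99: priority < 3 → E

K, R, H, E, E, K, R, R, E, E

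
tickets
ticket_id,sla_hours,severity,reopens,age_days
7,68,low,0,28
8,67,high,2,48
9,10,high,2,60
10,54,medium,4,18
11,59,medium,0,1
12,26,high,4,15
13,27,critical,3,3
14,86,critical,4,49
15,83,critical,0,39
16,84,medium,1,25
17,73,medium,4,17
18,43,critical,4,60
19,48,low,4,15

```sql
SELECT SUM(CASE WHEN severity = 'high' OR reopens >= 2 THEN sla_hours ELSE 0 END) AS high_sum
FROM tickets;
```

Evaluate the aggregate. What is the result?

434

ticket_id=7: ✗
ticket_id=8: ✓ → 67
ticket_id=9: ✓ → 10
ticket_id=10: ✓ → 54
ticket_id=11: ✗
ticket_id=12: ✓ → 26
ticket_id=13: ✓ → 27
ticket_id=14: ✓ → 86
ticket_id=15: ✗
ticket_id=16: ✗
ticket_id=17: ✓ → 73
ticket_id=18: ✓ → 43
ticket_id=19: ✓ → 48
high_sum = 67 + 10 + 54 + 26 + 27 + 86 + 73 + 43 + 48 = 434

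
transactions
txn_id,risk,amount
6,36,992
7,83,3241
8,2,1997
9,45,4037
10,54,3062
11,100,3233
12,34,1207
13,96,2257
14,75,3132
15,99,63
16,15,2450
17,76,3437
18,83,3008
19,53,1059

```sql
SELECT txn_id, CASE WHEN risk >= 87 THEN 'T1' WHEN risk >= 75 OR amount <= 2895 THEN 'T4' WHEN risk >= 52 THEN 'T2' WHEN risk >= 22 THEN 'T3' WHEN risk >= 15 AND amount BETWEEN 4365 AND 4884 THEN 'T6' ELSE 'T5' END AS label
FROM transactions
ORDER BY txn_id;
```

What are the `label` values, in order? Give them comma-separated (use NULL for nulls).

T4, T4, T4, T3, T2, T1, T4, T1, T4, T1, T4, T4, T4, T4

txn_id=6: risk >= 75 OR amount <= 2895 → T4
txn_id=7: risk >= 75 OR amount <= 2895 → T4
txn_id=8: risk >= 75 OR amount <= 2895 → T4
txn_id=9: risk >= 22 → T3
txn_id=10: risk >= 52 → T2
txn_id=11: risk >= 87 → T1
txn_id=12: risk >= 75 OR amount <= 2895 → T4
txn_id=13: risk >= 87 → T1
txn_id=14: risk >= 75 OR amount <= 2895 → T4
txn_id=15: risk >= 87 → T1
txn_id=16: risk >= 75 OR amount <= 2895 → T4
txn_id=17: risk >= 75 OR amount <= 2895 → T4
txn_id=18: risk >= 75 OR amount <= 2895 → T4
txn_id=19: risk >= 75 OR amount <= 2895 → T4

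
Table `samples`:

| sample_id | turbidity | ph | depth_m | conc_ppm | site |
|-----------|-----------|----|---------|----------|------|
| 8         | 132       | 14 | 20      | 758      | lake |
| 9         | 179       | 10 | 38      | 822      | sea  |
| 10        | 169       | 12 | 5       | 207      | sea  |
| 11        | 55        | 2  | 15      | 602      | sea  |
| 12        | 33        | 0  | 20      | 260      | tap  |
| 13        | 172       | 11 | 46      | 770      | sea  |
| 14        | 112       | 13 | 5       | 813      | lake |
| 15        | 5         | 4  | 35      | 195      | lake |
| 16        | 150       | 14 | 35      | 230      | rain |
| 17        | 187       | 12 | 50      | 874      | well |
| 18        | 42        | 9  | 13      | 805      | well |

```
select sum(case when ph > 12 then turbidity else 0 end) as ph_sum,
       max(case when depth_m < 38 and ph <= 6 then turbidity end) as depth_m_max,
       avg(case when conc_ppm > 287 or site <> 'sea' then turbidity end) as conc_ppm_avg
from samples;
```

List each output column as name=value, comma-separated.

ph_sum=394, depth_m_max=55, conc_ppm_avg=106.7

[ph_sum: ph > 12]
sample_id=8: ✓ → 132
sample_id=9: ✗
sample_id=10: ✗
sample_id=11: ✗
sample_id=12: ✗
sample_id=13: ✗
sample_id=14: ✓ → 112
sample_id=15: ✗
sample_id=16: ✓ → 150
sample_id=17: ✗
sample_id=18: ✗
ph_sum = 132 + 112 + 150 = 394
—
[depth_m_max: depth_m < 38 and ph <= 6]
sample_id=8: ✗
sample_id=9: ✗
sample_id=10: ✗
sample_id=11: ✓ → 55
sample_id=12: ✓ → 33
sample_id=13: ✗
sample_id=14: ✗
sample_id=15: ✓ → 5
sample_id=16: ✗
sample_id=17: ✗
sample_id=18: ✗
depth_m_max = MAX(55, 33, 5) = 55
—
[conc_ppm_avg: conc_ppm > 287 or site <> 'sea']
sample_id=8: ✓ → 132
sample_id=9: ✓ → 179
sample_id=10: ✗
sample_id=11: ✓ → 55
sample_id=12: ✓ → 33
sample_id=13: ✓ → 172
sample_id=14: ✓ → 112
sample_id=15: ✓ → 5
sample_id=16: ✓ → 150
sample_id=17: ✓ → 187
sample_id=18: ✓ → 42
conc_ppm_avg = (132 + 179 + 55 + 33 + 172 + 112 + 5 + 150 + 187 + 42) / 10 = 106.7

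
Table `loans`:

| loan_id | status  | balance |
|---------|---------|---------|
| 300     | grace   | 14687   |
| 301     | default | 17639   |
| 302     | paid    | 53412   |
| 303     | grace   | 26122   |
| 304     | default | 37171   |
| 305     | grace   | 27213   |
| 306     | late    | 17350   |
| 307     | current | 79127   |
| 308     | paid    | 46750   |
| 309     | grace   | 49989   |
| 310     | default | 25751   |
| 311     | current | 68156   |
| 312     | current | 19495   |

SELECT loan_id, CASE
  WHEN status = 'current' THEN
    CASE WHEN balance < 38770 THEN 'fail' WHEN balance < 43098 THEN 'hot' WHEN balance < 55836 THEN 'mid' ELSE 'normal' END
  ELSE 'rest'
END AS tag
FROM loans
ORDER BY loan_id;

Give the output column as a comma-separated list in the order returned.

loan_id=300: status='grace' → outer ELSE → rest
loan_id=301: status='default' → outer ELSE → rest
loan_id=302: status='paid' → outer ELSE → rest
loan_id=303: status='grace' → outer ELSE → rest
loan_id=304: status='default' → outer ELSE → rest
loan_id=305: status='grace' → outer ELSE → rest
loan_id=306: status='late' → outer ELSE → rest
loan_id=307: status='current' → inner[ELSE] → normal
loan_id=308: status='paid' → outer ELSE → rest
loan_id=309: status='grace' → outer ELSE → rest
loan_id=310: status='default' → outer ELSE → rest
loan_id=311: status='current' → inner[ELSE] → normal
loan_id=312: status='current' → inner[balance < 38770] → fail

rest, rest, rest, rest, rest, rest, rest, normal, rest, rest, rest, normal, fail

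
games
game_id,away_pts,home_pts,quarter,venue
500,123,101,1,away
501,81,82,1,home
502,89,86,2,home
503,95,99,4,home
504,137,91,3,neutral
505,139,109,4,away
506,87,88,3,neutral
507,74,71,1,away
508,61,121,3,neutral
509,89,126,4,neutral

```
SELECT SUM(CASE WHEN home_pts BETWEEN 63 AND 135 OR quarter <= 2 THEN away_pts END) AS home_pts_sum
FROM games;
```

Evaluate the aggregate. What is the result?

game_id=500: ✓ → 123
game_id=501: ✓ → 81
game_id=502: ✓ → 89
game_id=503: ✓ → 95
game_id=504: ✓ → 137
game_id=505: ✓ → 139
game_id=506: ✓ → 87
game_id=507: ✓ → 74
game_id=508: ✓ → 61
game_id=509: ✓ → 89
home_pts_sum = 123 + 81 + 89 + 95 + 137 + 139 + 87 + 74 + 61 + 89 = 975

975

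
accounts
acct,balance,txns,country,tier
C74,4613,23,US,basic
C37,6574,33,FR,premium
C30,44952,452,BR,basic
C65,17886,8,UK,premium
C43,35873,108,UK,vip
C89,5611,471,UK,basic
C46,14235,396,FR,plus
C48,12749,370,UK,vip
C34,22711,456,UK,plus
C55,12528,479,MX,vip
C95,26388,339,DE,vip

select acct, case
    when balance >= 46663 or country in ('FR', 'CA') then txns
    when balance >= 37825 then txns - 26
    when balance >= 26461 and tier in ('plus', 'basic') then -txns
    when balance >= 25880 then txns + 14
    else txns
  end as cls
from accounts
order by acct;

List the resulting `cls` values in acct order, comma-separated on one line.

426, 456, 33, 122, 396, 370, 479, 8, 23, 471, 353

acct=C30: balance >= 37825 → 426
acct=C34: ELSE → 456
acct=C37: balance >= 46663 or country in ('FR', 'CA') → 33
acct=C43: balance >= 25880 → 122
acct=C46: balance >= 46663 or country in ('FR', 'CA') → 396
acct=C48: ELSE → 370
acct=C55: ELSE → 479
acct=C65: ELSE → 8
acct=C74: ELSE → 23
acct=C89: ELSE → 471
acct=C95: balance >= 25880 → 353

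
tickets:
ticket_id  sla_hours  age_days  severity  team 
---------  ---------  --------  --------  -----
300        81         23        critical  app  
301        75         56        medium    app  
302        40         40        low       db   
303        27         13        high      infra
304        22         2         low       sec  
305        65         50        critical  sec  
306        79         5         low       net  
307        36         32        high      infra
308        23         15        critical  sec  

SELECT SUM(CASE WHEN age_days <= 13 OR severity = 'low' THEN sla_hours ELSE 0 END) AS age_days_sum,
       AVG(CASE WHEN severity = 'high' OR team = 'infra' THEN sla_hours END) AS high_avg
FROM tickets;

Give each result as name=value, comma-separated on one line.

[age_days_sum: age_days <= 13 OR severity = 'low']
ticket_id=300: ✗
ticket_id=301: ✗
ticket_id=302: ✓ → 40
ticket_id=303: ✓ → 27
ticket_id=304: ✓ → 22
ticket_id=305: ✗
ticket_id=306: ✓ → 79
ticket_id=307: ✗
ticket_id=308: ✗
age_days_sum = 40 + 27 + 22 + 79 = 168
—
[high_avg: severity = 'high' OR team = 'infra']
ticket_id=300: ✗
ticket_id=301: ✗
ticket_id=302: ✗
ticket_id=303: ✓ → 27
ticket_id=304: ✗
ticket_id=305: ✗
ticket_id=306: ✗
ticket_id=307: ✓ → 36
ticket_id=308: ✗
high_avg = (27 + 36) / 2 = 31.5

age_days_sum=168, high_avg=31.5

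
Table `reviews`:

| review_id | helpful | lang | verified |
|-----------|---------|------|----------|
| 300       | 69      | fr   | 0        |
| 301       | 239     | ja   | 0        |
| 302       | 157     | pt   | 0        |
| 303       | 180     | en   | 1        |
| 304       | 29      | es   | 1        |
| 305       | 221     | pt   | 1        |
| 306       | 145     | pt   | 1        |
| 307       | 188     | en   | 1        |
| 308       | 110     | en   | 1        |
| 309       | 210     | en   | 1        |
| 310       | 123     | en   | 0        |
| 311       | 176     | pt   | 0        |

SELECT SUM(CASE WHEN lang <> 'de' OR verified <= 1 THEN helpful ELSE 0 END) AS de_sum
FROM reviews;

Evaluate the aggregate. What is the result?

review_id=300: ✓ → 69
review_id=301: ✓ → 239
review_id=302: ✓ → 157
review_id=303: ✓ → 180
review_id=304: ✓ → 29
review_id=305: ✓ → 221
review_id=306: ✓ → 145
review_id=307: ✓ → 188
review_id=308: ✓ → 110
review_id=309: ✓ → 210
review_id=310: ✓ → 123
review_id=311: ✓ → 176
de_sum = 69 + 239 + 157 + 180 + 29 + 221 + 145 + 188 + 110 + 210 + 123 + 176 = 1847

1847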